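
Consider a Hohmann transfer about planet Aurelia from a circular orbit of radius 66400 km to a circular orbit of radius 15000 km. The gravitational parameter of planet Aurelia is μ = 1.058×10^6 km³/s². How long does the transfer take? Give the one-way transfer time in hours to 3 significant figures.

t = 6.97 hours

The Hohmann ellipse has a_t = (r₁ + r₂)/2 = 40700 km.
Half the transfer-orbit period gives t = π√(a_t³/μ) = 25080 s.
Converting: 25080 s ÷ 3600 s/hour = 6.97 hours.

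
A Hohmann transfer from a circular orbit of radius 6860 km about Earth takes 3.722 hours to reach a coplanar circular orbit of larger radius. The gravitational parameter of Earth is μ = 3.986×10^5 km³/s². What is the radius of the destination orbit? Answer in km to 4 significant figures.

Transfer time t = 3.722 hours = 13399.2 s, and t = π√(a_t³/μ).
So a_t = (μ t²/π²)^(1/3) = (3.986×10^5 × (13399.2)² / π²)^(1/3) = 19355 km.
Since a_t = (r₁ + r₂)/2, r₂ = 2a_t − r₁ = 2×19355 − 6860 = 31850 km.

r₂ = 31850 km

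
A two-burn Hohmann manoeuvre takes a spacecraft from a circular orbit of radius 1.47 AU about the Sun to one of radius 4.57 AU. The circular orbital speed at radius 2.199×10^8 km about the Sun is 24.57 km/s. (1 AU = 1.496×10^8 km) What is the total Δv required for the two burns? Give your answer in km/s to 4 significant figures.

Δv = 9.867 km/s

From the circular-orbit relation v² = μ/r at r = 2.199×10^8 km: μ = v²r = (24.57)² × 2.199×10^8 = 1.32750×10^11 km³/s².
In km: r₁ = 1.47 × 1.496×10^8 = 2.19912×10^8 km; r₂ = 4.57 × 1.496×10^8 = 6.83672×10^8 km.
Semi-major axis of the transfer orbit: a_t = (2.19912×10^8 + 6.83672×10^8)/2 = 4.51792×10^8 km.
Circular speed at r₁: v₁ = √(μ/r₁) = √(1.32750×10^11/2.19912×10^8) = 24.5693 km/s.
Transfer-orbit speed at r₁ (v² = μ(2/r − 1/a)): v_p = √[μ(2/r₁ − 1/a_t)] = 30.2237 km/s.
First burn Δv₁ = |v_p − v₁| = 5.654 km/s.
Circular speed at r₂: v₂ = √(μ/r₂) = 13.935 km/s.
Transfer-orbit speed at r₂: v_a = √[μ(2/r₂ − 1/a_t)] = 9.7219 km/s.
Second burn Δv₂ = |v₂ − v_a| = 4.213 km/s.
Total Δv = Δv₁ + Δv₂ = 9.867 km/s.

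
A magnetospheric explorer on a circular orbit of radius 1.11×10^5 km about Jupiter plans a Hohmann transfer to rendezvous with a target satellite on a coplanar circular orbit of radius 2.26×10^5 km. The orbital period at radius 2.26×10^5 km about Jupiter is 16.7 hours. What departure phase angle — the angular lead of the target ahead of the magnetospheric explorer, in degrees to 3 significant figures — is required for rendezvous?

φ = 64.1°

From Kepler's third law T² = 4π²r³/μ at r = 2.26×10^5 km, T = 16.7 hours = 16.7 × 3600 s = 60120 s: μ = 4π²r³/T² = 1.26080×10^8 km³/s².
Transfer-ellipse semi-major axis a_t = (r₁ + r₂)/2 = (1.110×10^5 + 2.260×10^5)/2 = 1.685×10^5 km.
Transfer time t = π√(a_t³/μ) = 19350 s.
Target angular speed ω₂ = √(μ/r₂³) = 1.045×10^-4 rad/s.
Angle swept by the target during transfer: ω₂·t = 2.022 rad = 115.9°.
Arrival is 180° from departure on the ellipse, so φ = 180° − 115.9° = 64.1°.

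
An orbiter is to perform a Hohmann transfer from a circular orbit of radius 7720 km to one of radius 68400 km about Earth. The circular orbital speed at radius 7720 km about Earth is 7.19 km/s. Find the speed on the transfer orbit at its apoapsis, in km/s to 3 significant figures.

v = 1.09 km/s

From the circular-orbit relation v² = μ/r at r = 7720 km: μ = v²r = (7.19)² × 7720 = 3.99094×10^5 km³/s².
The Hohmann ellipse has a_t = (r₁ + r₂)/2 = 38060 km.
At apoapsis, r = 68400 km.
Vis-viva: v = √[μ(2/r − 1/a_t)] = √[3.99094×10^5 × (2/68400 − 1/38060)] = 1.088 km/s.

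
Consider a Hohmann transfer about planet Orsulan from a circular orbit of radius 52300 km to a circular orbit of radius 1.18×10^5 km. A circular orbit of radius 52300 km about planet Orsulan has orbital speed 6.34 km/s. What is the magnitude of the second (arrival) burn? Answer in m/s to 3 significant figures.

From the circular-orbit relation v² = μ/r at r = 52300 km: μ = v²r = (6.34)² × 52300 = 2.10223×10^6 km³/s².
Transfer-ellipse semi-major axis a_t = (r₁ + r₂)/2 = (52300 + 1.180×10^5)/2 = 85150 km.
Circular speed at r = 1.180×10^5 km: v_c = √(μ/r) = 4.2208 km/s.
Vis-viva on the transfer ellipse at r = 1.180×10^5 km gives v_t = √[μ(2/r − 1/a_t)] = 3.3079 km/s.
Δv₂ = |v_t − v_c| = |3.3079 − 4.2208| = 0.9129 km/s.

Δv₂ = 913 m/s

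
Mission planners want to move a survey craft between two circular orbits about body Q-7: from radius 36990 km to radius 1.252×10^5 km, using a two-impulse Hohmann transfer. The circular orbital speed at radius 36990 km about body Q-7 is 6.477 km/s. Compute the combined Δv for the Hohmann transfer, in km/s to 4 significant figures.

From the circular-orbit relation v² = μ/r at r = 36990 km: μ = v²r = (6.477)² × 36990 = 1.55179×10^6 km³/s².
Transfer-ellipse semi-major axis a_t = (r₁ + r₂)/2 = (36990 + 1.252×10^5)/2 = 81095 km.
At r₁ the circular-orbit speed is v₁ = √(μ/r₁) = 6.477 km/s.
On the transfer ellipse at r₁, vis-viva gives v_p = √[μ(2/r₁ − 1/a_t)] = 8.048 km/s.
First burn Δv₁ = |v_p − v₁| = 1.571 km/s.
Circular speed at r₂: v₂ = √(μ/r₂) = 3.521 km/s.
Transfer-orbit speed at r₂: v_a = √[μ(2/r₂ − 1/a_t)] = 2.378 km/s.
Second burn Δv₂ = |v₂ − v_a| = 1.143 km/s.
Δv = Δv₁ + Δv₂ = 1.571 + 1.143 = 2.714 km/s.

Δv = 2.714 km/s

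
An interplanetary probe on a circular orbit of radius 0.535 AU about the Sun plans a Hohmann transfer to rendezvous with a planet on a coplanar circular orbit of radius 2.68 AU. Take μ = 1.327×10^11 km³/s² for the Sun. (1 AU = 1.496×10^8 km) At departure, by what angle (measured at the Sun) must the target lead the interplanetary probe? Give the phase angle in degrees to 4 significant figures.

φ = 96.38°

In km: r₁ = 0.535 × 1.496×10^8 = 8.0036×10^7 km; r₂ = 2.68 × 1.496×10^8 = 4.00928×10^8 km.
Transfer-ellipse semi-major axis a_t = (r₁ + r₂)/2 = (8.0036×10^7 + 4.00928×10^8)/2 = 2.40482×10^8 km.
Transfer time t = π√(a_t³/μ) = 3.216×10^7 s.
The target's mean motion on its circular orbit is ω₂ = √(μ/r₂³) = 4.538×10^-8 rad/s.
Angle swept by the target during transfer: ω₂·t = 1.4594 rad = 83.62°.
The interplanetary probe traverses 180° on the transfer ellipse, so the target must lead by 180° − 83.62° = 96.38°.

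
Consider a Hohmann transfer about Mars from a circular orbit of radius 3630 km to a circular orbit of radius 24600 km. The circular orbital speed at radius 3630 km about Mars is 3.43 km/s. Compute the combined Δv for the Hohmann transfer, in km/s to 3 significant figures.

From the circular-orbit relation v² = μ/r at r = 3630 km: μ = v²r = (3.43)² × 3630 = 42706.6 km³/s².
The Hohmann ellipse has a_t = (r₁ + r₂)/2 = 14115 km.
At r₁ the circular-orbit speed is v₁ = √(μ/r₁) = 3.4300 km/s.
Transfer-orbit speed at r₁ (vis-viva): v_p = √[μ(2/r₁ − 1/a_t)] = 4.5282 km/s.
First burn Δv₁ = |v_p − v₁| = 1.0982 km/s.
At r₂, v₂ = √(μ/r₂) = 1.31759 km/s.
Transfer-orbit speed at r₂: v_a = √[μ(2/r₂ − 1/a_t)] = 0.668179 km/s.
Second burn Δv₂ = |v₂ − v_a| = 0.64941 km/s.
Total Δv = Δv₁ + Δv₂ = 1.748 km/s.

Δv = 1.75 km/s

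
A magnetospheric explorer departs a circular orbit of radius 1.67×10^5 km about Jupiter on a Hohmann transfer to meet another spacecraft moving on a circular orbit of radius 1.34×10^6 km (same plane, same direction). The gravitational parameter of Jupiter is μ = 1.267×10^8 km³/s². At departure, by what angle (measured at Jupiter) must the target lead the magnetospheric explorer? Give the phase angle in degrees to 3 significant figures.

Semi-major axis of the transfer orbit: a_t = (1.670×10^5 + 1.340×10^6)/2 = 7.535×10^5 km.
Transfer time t = π√(a_t³/μ) = 1.8255×10^5 s.
The target's mean motion on its circular orbit is ω₂ = √(μ/r₂³) = 7.2566×10^-6 rad/s.
Angle swept by the target during transfer: ω₂·t = 1.3247 rad = 75.90°.
The magnetospheric explorer traverses 180° on the transfer ellipse, so the target must lead by 180° − 75.90° = 104°.

φ = 104°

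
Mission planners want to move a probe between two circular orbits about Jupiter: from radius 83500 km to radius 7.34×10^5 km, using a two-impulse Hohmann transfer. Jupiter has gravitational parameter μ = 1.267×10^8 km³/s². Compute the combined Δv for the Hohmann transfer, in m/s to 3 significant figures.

Δv = 20400 m/s

Transfer-ellipse semi-major axis a_t = (r₁ + r₂)/2 = (83500 + 7.340×10^5)/2 = 4.0875×10^5 km.
Circular speed at r₁: v₁ = √(μ/r₁) = √(1.267×10^8/83500) = 38.95 km/s.
On the transfer ellipse at r₁, vis-viva equation gives v_p = √[μ(2/r₁ − 1/a_t)] = 52.20 km/s.
First burn Δv₁ = |v_p − v₁| = 13.25 km/s.
At r₂, v₂ = √(μ/r₂) = 13.138 km/s.
Transfer-orbit speed at r₂: v_a = √[μ(2/r₂ − 1/a_t)] = 5.9382 km/s.
Second burn Δv₂ = |v₂ − v_a| = 7.200 km/s.
Total Δv = Δv₁ + Δv₂ = 20.45 km/s.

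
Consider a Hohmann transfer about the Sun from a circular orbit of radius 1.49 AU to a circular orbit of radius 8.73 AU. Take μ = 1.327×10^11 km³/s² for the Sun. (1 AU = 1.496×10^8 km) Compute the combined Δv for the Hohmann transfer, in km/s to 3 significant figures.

In km: r₁ = 1.49 × 1.496×10^8 = 2.22904×10^8 km; r₂ = 8.73 × 1.496×10^8 = 1.306008×10^9 km.
Transfer-ellipse semi-major axis a_t = (r₁ + r₂)/2 = (2.22904×10^8 + 1.306008×10^9)/2 = 7.64456×10^8 km.
At r₁ the circular-orbit speed is v₁ = √(μ/r₁) = 24.399 km/s.
Transfer-orbit speed at r₁ (vis-viva equation): v_p = √[μ(2/r₁ − 1/a_t)] = 31.891 km/s.
First burn Δv₁ = |v_p − v₁| = 7.492 km/s.
Circular speed at r₂: v₂ = √(μ/r₂) = 10.08 km/s.
Transfer-orbit speed at r₂: v_a = √[μ(2/r₂ − 1/a_t)] = 5.443 km/s.
Second burn Δv₂ = |v₂ − v_a| = 4.637 km/s.
Total Δv = Δv₁ + Δv₂ = 12.13 km/s.

Δv = 12.1 km/s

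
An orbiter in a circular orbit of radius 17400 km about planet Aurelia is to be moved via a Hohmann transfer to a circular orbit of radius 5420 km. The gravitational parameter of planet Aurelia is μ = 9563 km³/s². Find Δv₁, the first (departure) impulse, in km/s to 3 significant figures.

Δv₁ = 0.230 km/s

The Hohmann ellipse has a_t = (r₁ + r₂)/2 = 11410 km.
On the circular orbit at r = 17400 km, v_c = √(μ/r) = 0.74135 km/s.
Vis-viva on the transfer ellipse at r = 17400 km gives v_t = √[μ(2/r − 1/a_t)] = 0.51095 km/s.
Δv₁ = |v_t − v_c| = |0.51095 − 0.74135| = 0.2304 km/s.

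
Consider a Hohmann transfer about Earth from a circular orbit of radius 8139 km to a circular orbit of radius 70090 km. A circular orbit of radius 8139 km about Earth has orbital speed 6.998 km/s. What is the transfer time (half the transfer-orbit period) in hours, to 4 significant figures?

From the circular-orbit relation v² = μ/r at r = 8139 km: μ = v²r = (6.998)² × 8139 = 3.98583×10^5 km³/s².
The Hohmann ellipse has a_t = (r₁ + r₂)/2 = 39114.5 km.
By Kepler's third law the transfer-orbit period is T = 2π√(a_t³/μ), so t = T/2 = 38490 s.
Converting: 38490 s ÷ 3600 s/hour = 10.69 hours.

t = 10.69 hours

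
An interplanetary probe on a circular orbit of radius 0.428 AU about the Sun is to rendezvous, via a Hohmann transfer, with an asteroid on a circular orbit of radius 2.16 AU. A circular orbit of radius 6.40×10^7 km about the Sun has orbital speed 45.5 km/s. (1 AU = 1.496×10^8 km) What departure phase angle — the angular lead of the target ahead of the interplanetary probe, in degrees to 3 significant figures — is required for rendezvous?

φ = 96.5°

From the circular-orbit relation v² = μ/r at r = 6.40×10^7 km: μ = v²r = (45.5)² × 6.40×10^7 = 1.32496×10^11 km³/s².
In km: r₁ = 0.428 × 1.496×10^8 = 6.40288×10^7 km; r₂ = 2.16 × 1.496×10^8 = 3.23136×10^8 km.
Semi-major axis of the transfer orbit: a_t = (6.40288×10^7 + 3.23136×10^8)/2 = 1.935824×10^8 km.
Transfer time t = π√(a_t³/μ) = 2.3246×10^7 s.
The target's mean motion on its circular orbit is ω₂ = √(μ/r₂³) = 6.2665×10^-8 rad/s.
Angle swept by the target during transfer: ω₂·t = 1.4567 rad = 83.46°.
Arrival is 180° from departure on the ellipse, so φ = 180° − 83.46° = 96.5°.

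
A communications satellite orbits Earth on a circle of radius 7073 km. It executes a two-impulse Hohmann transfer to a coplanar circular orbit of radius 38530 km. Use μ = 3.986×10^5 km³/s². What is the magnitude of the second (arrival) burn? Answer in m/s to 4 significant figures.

Δv₂ = 1425 m/s

Semi-major axis of the transfer orbit: a_t = (7073 + 38530)/2 = 22801.5 km.
Circular speed at r = 38530 km: v_c = √(μ/r) = 3.216 km/s.
Vis-viva on the transfer ellipse at r = 38530 km gives v_t = √[μ(2/r − 1/a_t)] = 1.791 km/s.
Δv₂ = |v_t − v_c| = |1.791 − 3.216| = 1.425 km/s.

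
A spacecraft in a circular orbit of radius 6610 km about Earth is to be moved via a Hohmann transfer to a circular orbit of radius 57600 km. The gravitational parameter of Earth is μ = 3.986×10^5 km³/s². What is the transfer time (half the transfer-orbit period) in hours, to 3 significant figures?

t = 7.95 hours

Transfer-ellipse semi-major axis a_t = (r₁ + r₂)/2 = (6610 + 57600)/2 = 32105 km.
Half the transfer-orbit period gives t = π√(a_t³/μ) = 28620 s.
Converting: 28620 s ÷ 3600 s/hour = 7.95 hours.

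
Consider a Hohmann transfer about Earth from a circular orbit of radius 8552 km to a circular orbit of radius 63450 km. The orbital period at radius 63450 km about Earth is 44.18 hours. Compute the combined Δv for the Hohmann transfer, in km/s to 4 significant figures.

Δv = 3.521 km/s

From Kepler's third law T² = 4π²r³/μ at r = 63450 km, T = 44.18 hours = 44.18 × 3600 s = 1.59048×10^5 s: μ = 4π²r³/T² = 3.98656×10^5 km³/s².
The Hohmann ellipse has a_t = (r₁ + r₂)/2 = 36001 km.
Circular speed at r₁: v₁ = √(μ/r₁) = √(3.98656×10^5/8552) = 6.8276 km/s.
Transfer-orbit speed at r₁ (v² = μ(2/r − 1/a)): v_p = √[μ(2/r₁ − 1/a_t)] = 9.0641 km/s.
First burn Δv₁ = |v_p − v₁| = 2.2365 km/s.
Circular speed at r₂: v₂ = √(μ/r₂) = 2.5066 km/s.
Transfer-orbit speed at r₂: v_a = √[μ(2/r₂ − 1/a_t)] = 1.2217 km/s.
Second burn Δv₂ = |v₂ − v_a| = 1.2849 km/s.
Δv = Δv₁ + Δv₂ = 2.2365 + 1.2849 = 3.521 km/s.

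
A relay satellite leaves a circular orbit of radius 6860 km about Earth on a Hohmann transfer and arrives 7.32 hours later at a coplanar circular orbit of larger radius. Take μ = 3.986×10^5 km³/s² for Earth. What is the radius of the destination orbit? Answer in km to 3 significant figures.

Transfer time t = 7.32 hours = 26352 s, and t = π√(a_t³/μ).
So a_t = (μ t²/π²)^(1/3) = (3.986×10^5 × (26352)² / π²)^(1/3) = 30382 km.
Since a_t = (r₁ + r₂)/2, r₂ = 2a_t − r₁ = 2×30382 − 6860 = 53904 km.

r₂ = 53900 km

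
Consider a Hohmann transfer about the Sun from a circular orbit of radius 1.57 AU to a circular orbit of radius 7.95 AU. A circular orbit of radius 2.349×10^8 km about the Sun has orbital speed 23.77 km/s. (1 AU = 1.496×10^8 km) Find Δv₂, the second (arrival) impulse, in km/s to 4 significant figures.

From the circular-orbit relation v² = μ/r at r = 2.349×10^8 km: μ = v²r = (23.77)² × 2.349×10^8 = 1.32722×10^11 km³/s².
In km: r₁ = 1.57 × 1.496×10^8 = 2.34872×10^8 km; r₂ = 7.95 × 1.496×10^8 = 1.18932×10^9 km.
Transfer-ellipse semi-major axis a_t = (r₁ + r₂)/2 = (2.34872×10^8 + 1.18932×10^9)/2 = 7.12096×10^8 km.
Circular speed at r = 1.18932×10^9 km: v_c = √(μ/r) = 10.564 km/s.
Transfer-orbit speed at the same r (vis-viva, a = a_t): v_t = √[μ(2/r − 1/a_t)] = 6.0669 km/s.
Δv₂ = |v_t − v_c| = |6.0669 − 10.564| = 4.497 km/s.

Δv₂ = 4.497 km/s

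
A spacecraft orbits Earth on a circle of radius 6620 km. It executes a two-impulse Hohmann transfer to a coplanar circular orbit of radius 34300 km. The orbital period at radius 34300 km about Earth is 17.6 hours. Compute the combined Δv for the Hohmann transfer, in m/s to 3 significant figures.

Δv = 3750 m/s

From Kepler's third law T² = 4π²r³/μ at r = 34300 km, T = 17.6 hours = 17.6 × 3600 s = 63360 s: μ = 4π²r³/T² = 3.96837×10^5 km³/s².
Transfer-ellipse semi-major axis a_t = (r₁ + r₂)/2 = (6620 + 34300)/2 = 20460 km.
Circular speed at r₁: v₁ = √(μ/r₁) = √(3.96837×10^5/6620) = 7.74242 km/s.
Transfer-orbit speed at r₁ (v² = μ(2/r − 1/a)): v_p = √[μ(2/r₁ − 1/a_t)] = 10.0247 km/s.
First burn Δv₁ = |v_p − v₁| = 2.282 km/s.
At r₂, v₂ = √(μ/r₂) = 3.4014 km/s.
Transfer-orbit speed at r₂: v_a = √[μ(2/r₂ − 1/a_t)] = 1.9348 km/s.
Second burn Δv₂ = |v₂ − v_a| = 1.467 km/s.
Δv = Δv₁ + Δv₂ = 2.282 + 1.467 = 3.749 km/s.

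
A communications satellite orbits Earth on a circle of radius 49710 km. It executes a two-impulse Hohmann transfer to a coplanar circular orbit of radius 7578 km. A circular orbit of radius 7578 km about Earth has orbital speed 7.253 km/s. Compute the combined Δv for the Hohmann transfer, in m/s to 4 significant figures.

Δv = 3677 m/s

From the circular-orbit relation v² = μ/r at r = 7578 km: μ = v²r = (7.253)² × 7578 = 3.98648×10^5 km³/s².
Semi-major axis of the transfer orbit: a_t = (49710 + 7578)/2 = 28644 km.
Circular speed at r₁: v₁ = √(μ/r₁) = √(3.98648×10^5/49710) = 2.832 km/s.
On the transfer ellipse at r₁, vis-viva gives v_a = √[μ(2/r₁ − 1/a_t)] = 1.457 km/s.
First burn Δv₁ = |v_a − v₁| = 1.375 km/s.
Circular speed at r₂: v₂ = √(μ/r₂) = 7.253 km/s.
Transfer-orbit speed at r₂: v_p = √[μ(2/r₂ − 1/a_t)] = 9.555 km/s.
Second burn Δv₂ = |v₂ − v_p| = 2.302 km/s.
Δv = Δv₁ + Δv₂ = 1.375 + 2.302 = 3.677 km/s.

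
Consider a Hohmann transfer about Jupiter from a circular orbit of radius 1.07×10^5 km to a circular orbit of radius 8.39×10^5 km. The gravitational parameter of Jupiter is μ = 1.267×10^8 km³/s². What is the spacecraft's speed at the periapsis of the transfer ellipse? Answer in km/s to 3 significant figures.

The Hohmann ellipse has a_t = (r₁ + r₂)/2 = 4.730×10^5 km.
At periapsis, r = 1.070×10^5 km.
Applying v² = μ(2/r − 1/a_t): v = 45.83 km/s.

v = 45.8 km/s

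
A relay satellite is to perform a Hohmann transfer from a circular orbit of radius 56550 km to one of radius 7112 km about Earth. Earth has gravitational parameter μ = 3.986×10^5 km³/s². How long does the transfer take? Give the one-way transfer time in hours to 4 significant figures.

The Hohmann ellipse has a_t = (r₁ + r₂)/2 = 31831 km.
Half the transfer-orbit period gives t = π√(a_t³/μ) = 28260 s.
Converting: 28260 s ÷ 3600 s/hour = 7.850 hours.

t = 7.850 hours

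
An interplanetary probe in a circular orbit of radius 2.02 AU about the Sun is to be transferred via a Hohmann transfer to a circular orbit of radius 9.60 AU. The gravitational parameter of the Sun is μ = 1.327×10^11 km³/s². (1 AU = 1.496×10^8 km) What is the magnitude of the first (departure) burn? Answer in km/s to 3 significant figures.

Δv₁ = 5.98 km/s

In km: r₁ = 2.02 × 1.496×10^8 = 3.02192×10^8 km; r₂ = 9.60 × 1.496×10^8 = 1.43616×10^9 km.
Semi-major axis of the transfer orbit: a_t = (3.02192×10^8 + 1.43616×10^9)/2 = 8.69176×10^8 km.
On the circular orbit at r = 3.02192×10^8 km, v_c = √(μ/r) = 20.9553 km/s.
Transfer-orbit speed at the same r (vis-viva, a = a_t): v_t = √[μ(2/r − 1/a_t)] = 26.9365 km/s.
Δv₁ = |v_t − v_c| = |26.9365 − 20.9553| = 5.981 km/s.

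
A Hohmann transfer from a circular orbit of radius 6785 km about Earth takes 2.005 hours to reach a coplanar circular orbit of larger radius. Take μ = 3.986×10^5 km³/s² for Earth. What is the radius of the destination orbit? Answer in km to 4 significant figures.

r₂ = 18840 km

Transfer time t = 2.005 hours = 7218 s, and t = π√(a_t³/μ).
So a_t = (μ t²/π²)^(1/3) = (3.986×10^5 × (7218)² / π²)^(1/3) = 12814 km.
Since a_t = (r₁ + r₂)/2, r₂ = 2a_t − r₁ = 2×12814 − 6785 = 18843 km.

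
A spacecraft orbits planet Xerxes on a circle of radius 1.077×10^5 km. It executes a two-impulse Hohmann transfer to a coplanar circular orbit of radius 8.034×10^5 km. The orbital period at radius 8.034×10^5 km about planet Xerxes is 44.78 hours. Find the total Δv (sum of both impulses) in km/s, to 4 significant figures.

From Kepler's third law T² = 4π²r³/μ at r = 8.034×10^5 km, T = 44.78 hours = 44.78 × 3600 s = 1.61208×10^5 s: μ = 4π²r³/T² = 7.87738×10^8 km³/s².
The Hohmann ellipse has a_t = (r₁ + r₂)/2 = 4.5555×10^5 km.
At r₁ the circular-orbit speed is v₁ = √(μ/r₁) = 85.523 km/s.
Transfer-orbit speed at r₁ (vis-viva): v_p = √[μ(2/r₁ − 1/a_t)] = 113.57 km/s.
First burn Δv₁ = |v_p − v₁| = 28.05 km/s.
At r₂, v₂ = √(μ/r₂) = 31.313 km/s.
Transfer-orbit speed at r₂: v_a = √[μ(2/r₂ − 1/a_t)] = 15.225 km/s.
Second burn Δv₂ = |v₂ − v_a| = 16.09 km/s.
Total Δv = Δv₁ + Δv₂ = 44.14 km/s.

Δv = 44.14 km/s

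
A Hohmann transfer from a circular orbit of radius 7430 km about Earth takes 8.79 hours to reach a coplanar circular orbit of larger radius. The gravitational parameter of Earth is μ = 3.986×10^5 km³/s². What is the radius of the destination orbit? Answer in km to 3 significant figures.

Transfer time t = 8.79 hours = 31644 s, and t = π√(a_t³/μ).
So a_t = (μ t²/π²)^(1/3) = (3.986×10^5 × (31644)² / π²)^(1/3) = 34325 km.
Since a_t = (r₁ + r₂)/2, r₂ = 2a_t − r₁ = 2×34325 − 7430 = 61220 km.

r₂ = 61200 km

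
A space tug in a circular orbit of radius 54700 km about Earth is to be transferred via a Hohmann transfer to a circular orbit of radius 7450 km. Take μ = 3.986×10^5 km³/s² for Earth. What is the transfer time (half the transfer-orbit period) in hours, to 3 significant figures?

Transfer-ellipse semi-major axis a_t = (r₁ + r₂)/2 = (54700 + 7450)/2 = 31075 km.
By Kepler's third law the transfer-orbit period is T = 2π√(a_t³/μ), so t = T/2 = 27260 s.
Converting: 27260 s ÷ 3600 s/hour = 7.57 hours.

t = 7.57 hours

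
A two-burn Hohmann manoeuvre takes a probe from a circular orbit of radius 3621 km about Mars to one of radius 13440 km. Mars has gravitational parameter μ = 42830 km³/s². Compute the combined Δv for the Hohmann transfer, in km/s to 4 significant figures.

The Hohmann ellipse has a_t = (r₁ + r₂)/2 = 8530.5 km.
Circular speed at r₁: v₁ = √(μ/r₁) = √(42830/3621) = 3.4392 km/s.
Transfer-orbit speed at r₁ (v² = μ(2/r − 1/a)): v_p = √[μ(2/r₁ − 1/a_t)] = 4.3169 km/s.
First burn Δv₁ = |v_p − v₁| = 0.8777 km/s.
At r₂, v₂ = √(μ/r₂) = 1.78515 km/s.
Transfer-orbit speed at r₂: v_a = √[μ(2/r₂ − 1/a_t)] = 1.16306 km/s.
Second burn Δv₂ = |v₂ − v_a| = 0.6221 km/s.
Δv = Δv₁ + Δv₂ = 0.8777 + 0.6221 = 1.500 km/s.

Δv = 1.500 km/s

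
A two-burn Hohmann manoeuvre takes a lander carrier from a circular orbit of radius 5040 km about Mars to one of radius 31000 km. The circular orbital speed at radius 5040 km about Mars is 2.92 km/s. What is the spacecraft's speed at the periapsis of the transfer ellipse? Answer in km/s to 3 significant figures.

From the circular-orbit relation v² = μ/r at r = 5040 km: μ = v²r = (2.92)² × 5040 = 42973.1 km³/s².
The Hohmann ellipse has a_t = (r₁ + r₂)/2 = 18020 km.
At periapsis, r = 5040 km.
Applying v² = μ(2/r − 1/a_t): v = 3.830 km/s.

v = 3.83 km/s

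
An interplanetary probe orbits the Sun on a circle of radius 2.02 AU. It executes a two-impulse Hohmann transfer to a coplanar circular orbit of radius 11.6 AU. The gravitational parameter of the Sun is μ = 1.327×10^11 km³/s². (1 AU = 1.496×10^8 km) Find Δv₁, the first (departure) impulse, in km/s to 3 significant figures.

Δv₁ = 6.39 km/s

In km: r₁ = 2.02 × 1.496×10^8 = 3.02192×10^8 km; r₂ = 11.6 × 1.496×10^8 = 1.73536×10^9 km.
Transfer-ellipse semi-major axis a_t = (r₁ + r₂)/2 = (3.02192×10^8 + 1.73536×10^9)/2 = 1.018776×10^9 km.
On the circular orbit at r = 3.02192×10^8 km, v_c = √(μ/r) = 20.9553 km/s.
Transfer-orbit speed at the same r (vis-viva, a = a_t): v_t = √[μ(2/r − 1/a_t)] = 27.3495 km/s.
Δv₁ = |v_t − v_c| = |27.3495 − 20.9553| = 6.394 km/s.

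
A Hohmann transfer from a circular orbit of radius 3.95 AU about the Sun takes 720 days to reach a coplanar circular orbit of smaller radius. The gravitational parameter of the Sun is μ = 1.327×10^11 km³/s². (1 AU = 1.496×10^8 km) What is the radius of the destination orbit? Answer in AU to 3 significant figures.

In km: r₁ = 3.95 × 1.496×10^8 = 5.9092×10^8 km.
Transfer time t = 720 days = 6.2208×10^7 s, and t = π√(a_t³/μ).
So a_t = (μ t²/π²)^(1/3) = (1.327×10^11 × (6.2208×10^7)² / π²)^(1/3) = 3.7333×10^8 km.
Since a_t = (r₁ + r₂)/2, r₂ = 2a_t − r₁ = 2×3.7333×10^8 − 5.9092×10^8 = 1.5574×10^8 km.
In AU: r₂ = 1.5574×10^8 / 1.496×10^8 = 1.04 AU.

r₂ = 1.04 AU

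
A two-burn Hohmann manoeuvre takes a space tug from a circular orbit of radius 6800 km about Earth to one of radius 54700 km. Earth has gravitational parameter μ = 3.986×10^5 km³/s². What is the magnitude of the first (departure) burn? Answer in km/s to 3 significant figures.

Δv₁ = 2.56 km/s

Transfer-ellipse semi-major axis a_t = (r₁ + r₂)/2 = (6800 + 54700)/2 = 30750 km.
On the circular orbit at r = 6800 km, v_c = √(μ/r) = 7.6562 km/s.
Transfer-orbit speed at the same r (vis-viva, a = a_t): v_t = √[μ(2/r − 1/a_t)] = 10.211 km/s.
Δv₁ = |v_t − v_c| = |10.211 − 7.6562| = 2.555 km/s.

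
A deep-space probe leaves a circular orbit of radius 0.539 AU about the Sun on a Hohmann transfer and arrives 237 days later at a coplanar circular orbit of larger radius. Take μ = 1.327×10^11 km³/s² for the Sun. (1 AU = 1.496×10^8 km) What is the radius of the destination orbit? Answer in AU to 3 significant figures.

r₂ = 1.84 AU

In km: r₁ = 0.539 × 1.496×10^8 = 8.06344×10^7 km.
Transfer time t = 237 days = 2.04768×10^7 s, and t = π√(a_t³/μ).
So a_t = (μ t²/π²)^(1/3) = (1.327×10^11 × (2.04768×10^7)² / π²)^(1/3) = 1.7798×10^8 km.
Since a_t = (r₁ + r₂)/2, r₂ = 2a_t − r₁ = 2×1.7798×10^8 − 8.06344×10^7 = 2.753256×10^8 km.
In AU: r₂ = 2.753256×10^8 / 1.496×10^8 = 1.84 AU.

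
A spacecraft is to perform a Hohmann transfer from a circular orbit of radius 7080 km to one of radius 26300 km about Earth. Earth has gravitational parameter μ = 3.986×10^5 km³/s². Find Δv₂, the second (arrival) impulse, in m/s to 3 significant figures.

The Hohmann ellipse has a_t = (r₁ + r₂)/2 = 16690 km.
Circular speed at r = 26300 km: v_c = √(μ/r) = 3.893 km/s.
Vis-viva on the transfer ellipse at r = 26300 km gives v_t = √[μ(2/r − 1/a_t)] = 2.536 km/s.
Δv₂ = |v_t − v_c| = |2.536 − 3.893| = 1.357 km/s.

Δv₂ = 1360 m/s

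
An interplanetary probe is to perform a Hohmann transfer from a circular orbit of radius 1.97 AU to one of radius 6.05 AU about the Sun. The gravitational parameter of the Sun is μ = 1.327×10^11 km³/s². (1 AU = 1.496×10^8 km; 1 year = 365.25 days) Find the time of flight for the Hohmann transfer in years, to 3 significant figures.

t = 4.02 years

In km: r₁ = 1.97 × 1.496×10^8 = 2.94712×10^8 km; r₂ = 6.05 × 1.496×10^8 = 9.0508×10^8 km.
Semi-major axis of the transfer orbit: a_t = (2.94712×10^8 + 9.0508×10^8)/2 = 5.99896×10^8 km.
Half the transfer-orbit period gives t = π√(a_t³/μ) = 1.2672×10^8 s.
Converting: 1.2672×10^8 s ÷ 3.15576×10^7 s/year (365.25 × 86400) = 4.02 years.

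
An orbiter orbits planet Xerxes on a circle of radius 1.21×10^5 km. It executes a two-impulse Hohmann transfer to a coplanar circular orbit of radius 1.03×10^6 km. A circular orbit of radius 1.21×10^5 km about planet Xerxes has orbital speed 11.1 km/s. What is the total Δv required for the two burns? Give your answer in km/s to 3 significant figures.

Δv = 5.81 km/s

From the circular-orbit relation v² = μ/r at r = 1.21×10^5 km: μ = v²r = (11.1)² × 1.21×10^5 = 1.49084×10^7 km³/s².
Semi-major axis of the transfer orbit: a_t = (1.210×10^5 + 1.030×10^6)/2 = 5.755×10^5 km.
Circular speed at r₁: v₁ = √(μ/r₁) = √(1.49084×10^7/1.210×10^5) = 11.10 km/s.
Transfer-orbit speed at r₁ (vis-viva): v_p = √[μ(2/r₁ − 1/a_t)] = 14.85 km/s.
First burn Δv₁ = |v_p − v₁| = 3.750 km/s.
Circular speed at r₂: v₂ = √(μ/r₂) = 3.804 km/s.
Transfer-orbit speed at r₂: v_a = √[μ(2/r₂ − 1/a_t)] = 1.744 km/s.
Second burn Δv₂ = |v₂ − v_a| = 2.060 km/s.
Total Δv = Δv₁ + Δv₂ = 5.810 km/s.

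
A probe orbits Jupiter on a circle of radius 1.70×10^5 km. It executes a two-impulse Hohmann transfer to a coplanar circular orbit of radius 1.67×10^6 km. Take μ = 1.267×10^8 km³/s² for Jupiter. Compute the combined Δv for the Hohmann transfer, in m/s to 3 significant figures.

Semi-major axis of the transfer orbit: a_t = (1.700×10^5 + 1.670×10^6)/2 = 9.200×10^5 km.
At r₁ the circular-orbit speed is v₁ = √(μ/r₁) = 27.300 km/s.
On the transfer ellipse at r₁, vis-viva gives v_p = √[μ(2/r₁ − 1/a_t)] = 36.781 km/s.
First burn Δv₁ = |v_p − v₁| = 9.481 km/s.
Circular speed at r₂: v₂ = √(μ/r₂) = 8.710 km/s.
Transfer-orbit speed at r₂: v_a = √[μ(2/r₂ − 1/a_t)] = 3.744 km/s.
Second burn Δv₂ = |v₂ − v_a| = 4.966 km/s.
Δv = Δv₁ + Δv₂ = 9.481 + 4.966 = 14.45 km/s.

Δv = 14400 m/s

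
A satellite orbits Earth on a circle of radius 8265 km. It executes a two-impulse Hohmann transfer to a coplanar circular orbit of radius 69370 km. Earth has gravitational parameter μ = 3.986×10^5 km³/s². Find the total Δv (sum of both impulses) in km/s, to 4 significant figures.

Δv = 3.630 km/s

Transfer-ellipse semi-major axis a_t = (r₁ + r₂)/2 = (8265 + 69370)/2 = 38817.5 km.
Circular speed at r₁: v₁ = √(μ/r₁) = √(3.986×10^5/8265) = 6.945 km/s.
Transfer-orbit speed at r₁ (vis-viva equation): v_p = √[μ(2/r₁ − 1/a_t)] = 9.284 km/s.
First burn Δv₁ = |v_p − v₁| = 2.339 km/s.
At r₂, v₂ = √(μ/r₂) = 2.397 km/s.
Transfer-orbit speed at r₂: v_a = √[μ(2/r₂ − 1/a_t)] = 1.106 km/s.
Second burn Δv₂ = |v₂ − v_a| = 1.291 km/s.
Δv = Δv₁ + Δv₂ = 2.339 + 1.291 = 3.630 km/s.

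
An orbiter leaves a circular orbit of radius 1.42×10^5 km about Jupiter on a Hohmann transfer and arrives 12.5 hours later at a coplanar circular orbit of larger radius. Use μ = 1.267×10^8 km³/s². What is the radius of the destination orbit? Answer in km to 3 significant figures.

r₂ = 4.50×10^5 km

Transfer time t = 12.5 hours = 45000 s, and t = π√(a_t³/μ).
So a_t = (μ t²/π²)^(1/3) = (1.267×10^8 × (45000)² / π²)^(1/3) = 2.9623×10^5 km.
Since a_t = (r₁ + r₂)/2, r₂ = 2a_t − r₁ = 2×2.9623×10^5 − 1.420×10^5 = 4.5046×10^5 km.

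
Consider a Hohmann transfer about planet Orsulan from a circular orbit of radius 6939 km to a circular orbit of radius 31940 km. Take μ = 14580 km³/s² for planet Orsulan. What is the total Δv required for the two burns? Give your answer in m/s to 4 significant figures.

Δv = 680.5 m/s

The Hohmann ellipse has a_t = (r₁ + r₂)/2 = 19439.5 km.
Circular speed at r₁: v₁ = √(μ/r₁) = √(14580/6939) = 1.4495 km/s.
On the transfer ellipse at r₁, v² = μ(2/r − 1/a) gives v_p = √[μ(2/r₁ − 1/a_t)] = 1.8580 km/s.
First burn Δv₁ = |v_p − v₁| = 0.4085 km/s.
Circular speed at r₂: v₂ = √(μ/r₂) = 0.67563 km/s.
Transfer-orbit speed at r₂: v_a = √[μ(2/r₂ − 1/a_t)] = 0.40366 km/s.
Second burn Δv₂ = |v₂ − v_a| = 0.2720 km/s.
Δv = Δv₁ + Δv₂ = 0.4085 + 0.2720 = 0.6805 km/s.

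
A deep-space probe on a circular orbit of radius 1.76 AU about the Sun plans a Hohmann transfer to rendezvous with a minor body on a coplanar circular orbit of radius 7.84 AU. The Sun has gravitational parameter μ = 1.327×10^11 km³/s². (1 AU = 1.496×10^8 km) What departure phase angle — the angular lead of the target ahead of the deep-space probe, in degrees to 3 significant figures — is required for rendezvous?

In km: r₁ = 1.76 × 1.496×10^8 = 2.63296×10^8 km; r₂ = 7.84 × 1.496×10^8 = 1.172864×10^9 km.
Transfer-ellipse semi-major axis a_t = (r₁ + r₂)/2 = (2.63296×10^8 + 1.172864×10^9)/2 = 7.1808×10^8 km.
The half-period of the transfer ellipse is t = π√(a_t³/μ) = 1.659×10^8 s.
The target's mean motion on its circular orbit is ω₂ = √(μ/r₂³) = 9.069×10^-9 rad/s.
Angle swept by the target during transfer: ω₂·t = 1.505 rad = 86.23°.
The deep-space probe traverses 180° on the transfer ellipse, so the target must lead by 180° − 86.23° = 93.8°.

φ = 93.8°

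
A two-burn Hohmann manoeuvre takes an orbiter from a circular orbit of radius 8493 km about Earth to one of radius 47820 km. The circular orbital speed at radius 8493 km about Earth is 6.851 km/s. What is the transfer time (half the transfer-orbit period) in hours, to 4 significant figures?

From the circular-orbit relation v² = μ/r at r = 8493 km: μ = v²r = (6.851)² × 8493 = 3.98629×10^5 km³/s².
Semi-major axis of the transfer orbit: a_t = (8493 + 47820)/2 = 28156.5 km.
By Kepler's third law the transfer-orbit period is T = 2π√(a_t³/μ), so t = T/2 = 23509 s.
Converting: 23509 s ÷ 3600 s/hour = 6.530 hours.

t = 6.530 hours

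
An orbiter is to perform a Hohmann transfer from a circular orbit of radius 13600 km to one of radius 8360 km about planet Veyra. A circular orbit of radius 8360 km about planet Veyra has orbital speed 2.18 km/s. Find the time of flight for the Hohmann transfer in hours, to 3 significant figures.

From the circular-orbit relation v² = μ/r at r = 8360 km: μ = v²r = (2.18)² × 8360 = 39730.1 km³/s².
Semi-major axis of the transfer orbit: a_t = (13600 + 8360)/2 = 10980 km.
Transfer time t = π√(a_t³/μ) = π√((10980)³ / 39730.1) = 18130 s.
Converting: 18130 s ÷ 3600 s/hour = 5.04 hours.

t = 5.04 hours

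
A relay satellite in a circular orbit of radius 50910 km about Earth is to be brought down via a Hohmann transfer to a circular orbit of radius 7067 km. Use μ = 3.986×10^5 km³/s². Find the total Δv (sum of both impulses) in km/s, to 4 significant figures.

Semi-major axis of the transfer orbit: a_t = (50910 + 7067)/2 = 28988.5 km.
At r₁ the circular-orbit speed is v₁ = √(μ/r₁) = 2.79812 km/s.
On the transfer ellipse at r₁, v² = μ(2/r − 1/a) gives v_a = √[μ(2/r₁ − 1/a_t)] = 1.38157 km/s.
First burn Δv₁ = |v_a − v₁| = 1.417 km/s.
At r₂, v₂ = √(μ/r₂) = 7.51019 km/s.
Transfer-orbit speed at r₂: v_p = √[μ(2/r₂ − 1/a_t)] = 9.95267 km/s.
Second burn Δv₂ = |v₂ − v_p| = 2.442 km/s.
Total Δv = Δv₁ + Δv₂ = 3.859 km/s.

Δv = 3.859 km/s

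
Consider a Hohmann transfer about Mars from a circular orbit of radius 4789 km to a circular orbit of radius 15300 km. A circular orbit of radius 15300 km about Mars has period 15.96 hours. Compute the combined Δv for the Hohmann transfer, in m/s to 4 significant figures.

From Kepler's third law T² = 4π²r³/μ at r = 15300 km, T = 15.96 hours = 15.96 × 3600 s = 57456 s: μ = 4π²r³/T² = 42831.5 km³/s².
The Hohmann ellipse has a_t = (r₁ + r₂)/2 = 10044.5 km.
Circular speed at r₁: v₁ = √(μ/r₁) = √(42831.5/4789) = 2.9906 km/s.
On the transfer ellipse at r₁, vis-viva equation gives v_p = √[μ(2/r₁ − 1/a_t)] = 3.6910 km/s.
First burn Δv₁ = |v_p − v₁| = 0.7004 km/s.
At r₂, v₂ = √(μ/r₂) = 1.6732 km/s.
Transfer-orbit speed at r₂: v_a = √[μ(2/r₂ − 1/a_t)] = 1.1553 km/s.
Second burn Δv₂ = |v₂ − v_a| = 0.5179 km/s.
Total Δv = Δv₁ + Δv₂ = 1.218 km/s.

Δv = 1218 m/s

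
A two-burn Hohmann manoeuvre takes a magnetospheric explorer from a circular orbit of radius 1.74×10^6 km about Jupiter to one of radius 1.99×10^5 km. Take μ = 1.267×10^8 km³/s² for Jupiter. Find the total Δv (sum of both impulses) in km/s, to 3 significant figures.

Semi-major axis of the transfer orbit: a_t = (1.740×10^6 + 1.990×10^5)/2 = 9.695×10^5 km.
Circular speed at r₁: v₁ = √(μ/r₁) = √(1.267×10^8/1.740×10^6) = 8.533 km/s.
On the transfer ellipse at r₁, v² = μ(2/r − 1/a) gives v_a = √[μ(2/r₁ − 1/a_t)] = 3.866 km/s.
First burn Δv₁ = |v_a − v₁| = 4.667 km/s.
Circular speed at r₂: v₂ = √(μ/r₂) = 25.233 km/s.
Transfer-orbit speed at r₂: v_p = √[μ(2/r₂ − 1/a_t)] = 33.804 km/s.
Second burn Δv₂ = |v₂ − v_p| = 8.571 km/s.
Total Δv = Δv₁ + Δv₂ = 13.24 km/s.

Δv = 13.2 km/s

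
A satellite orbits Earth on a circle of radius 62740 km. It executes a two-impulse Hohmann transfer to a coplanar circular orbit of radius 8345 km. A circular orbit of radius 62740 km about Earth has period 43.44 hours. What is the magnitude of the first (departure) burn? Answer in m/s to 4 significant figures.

Δv₁ = 1299 m/s

From Kepler's third law T² = 4π²r³/μ at r = 62740 km, T = 43.44 hours = 43.44 × 3600 s = 1.56384×10^5 s: μ = 4π²r³/T² = 3.98665×10^5 km³/s².
Semi-major axis of the transfer orbit: a_t = (62740 + 8345)/2 = 35542.5 km.
On the circular orbit at r = 62740 km, v_c = √(μ/r) = 2.5208 km/s.
Transfer-orbit speed at the same r (vis-viva, a = a_t): v_t = √[μ(2/r − 1/a_t)] = 1.2214 km/s.
Δv₁ = |v_t − v_c| = |1.2214 − 2.5208| = 1.299 km/s.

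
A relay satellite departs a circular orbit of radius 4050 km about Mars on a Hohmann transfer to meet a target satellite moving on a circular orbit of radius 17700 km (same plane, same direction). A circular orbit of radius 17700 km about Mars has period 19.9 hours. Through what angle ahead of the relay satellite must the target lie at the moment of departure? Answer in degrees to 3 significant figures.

From Kepler's third law T² = 4π²r³/μ at r = 17700 km, T = 19.9 hours = 19.9 × 3600 s = 71640 s: μ = 4π²r³/T² = 42654.8 km³/s².
Transfer-ellipse semi-major axis a_t = (r₁ + r₂)/2 = (4050 + 17700)/2 = 10875 km.
Transfer time t = π√(a_t³/μ) = 17250 s.
The target's mean motion on its circular orbit is ω₂ = √(μ/r₂³) = 8.770×10^-5 rad/s.
Angle swept by the target during transfer: ω₂·t = 1.513 rad = 86.69°.
Arrival is 180° from departure on the ellipse, so φ = 180° − 86.69° = 93.3°.

φ = 93.3°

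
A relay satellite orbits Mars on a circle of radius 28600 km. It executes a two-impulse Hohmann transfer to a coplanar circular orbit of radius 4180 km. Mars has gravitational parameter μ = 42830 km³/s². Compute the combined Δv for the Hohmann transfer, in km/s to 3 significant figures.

Transfer-ellipse semi-major axis a_t = (r₁ + r₂)/2 = (28600 + 4180)/2 = 16390 km.
Circular speed at r₁: v₁ = √(μ/r₁) = √(42830/28600) = 1.2237 km/s.
On the transfer ellipse at r₁, v² = μ(2/r − 1/a) gives v_a = √[μ(2/r₁ − 1/a_t)] = 0.61800 km/s.
First burn Δv₁ = |v_a − v₁| = 0.6057 km/s.
At r₂, v₂ = √(μ/r₂) = 3.201 km/s.
Transfer-orbit speed at r₂: v_p = √[μ(2/r₂ − 1/a_t)] = 4.228 km/s.
Second burn Δv₂ = |v₂ − v_p| = 1.027 km/s.
Δv = Δv₁ + Δv₂ = 0.6057 + 1.027 = 1.633 km/s.

Δv = 1.63 km/s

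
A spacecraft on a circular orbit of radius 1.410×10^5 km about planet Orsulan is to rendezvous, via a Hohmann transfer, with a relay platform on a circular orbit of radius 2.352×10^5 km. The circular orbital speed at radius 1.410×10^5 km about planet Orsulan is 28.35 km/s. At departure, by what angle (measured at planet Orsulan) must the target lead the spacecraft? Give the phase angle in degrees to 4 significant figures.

φ = 51.26°

From the circular-orbit relation v² = μ/r at r = 1.410×10^5 km: μ = v²r = (28.35)² × 1.410×10^5 = 1.13325×10^8 km³/s².
Transfer-ellipse semi-major axis a_t = (r₁ + r₂)/2 = (1.410×10^5 + 2.352×10^5)/2 = 1.881×10^5 km.
The half-period of the transfer ellipse is t = π√(a_t³/μ) = 24080 s.
Target angular speed ω₂ = √(μ/r₂³) = 9.333×10^-5 rad/s.
Angle swept by the target during transfer: ω₂·t = 2.247 rad = 128.74°.
The spacecraft traverses 180° on the transfer ellipse, so the target must lead by 180° − 128.74° = 51.26°.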